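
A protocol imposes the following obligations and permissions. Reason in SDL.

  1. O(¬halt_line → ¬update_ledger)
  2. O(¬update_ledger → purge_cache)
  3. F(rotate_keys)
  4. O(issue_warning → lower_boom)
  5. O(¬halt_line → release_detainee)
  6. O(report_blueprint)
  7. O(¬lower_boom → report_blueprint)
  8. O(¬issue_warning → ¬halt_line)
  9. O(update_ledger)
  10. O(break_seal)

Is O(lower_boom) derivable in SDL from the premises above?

From premise 9 we have O(update_ledger).
Premise 1, O(¬halt_line → ¬update_ledger), contraposes to O(update_ledger → halt_line); with O(update_ledger) we get O(halt_line).
Premise 8, O(¬issue_warning → ¬halt_line), contraposes to O(halt_line → issue_warning); with O(halt_line) we get O(issue_warning).
With premise 4, O(issue_warning → lower_boom), the K-axiom yields O(lower_boom).
Premises 2, 3, 5, 6, 7, 10 do not contribute to this derivation.
So O(lower_boom) follows.

Yes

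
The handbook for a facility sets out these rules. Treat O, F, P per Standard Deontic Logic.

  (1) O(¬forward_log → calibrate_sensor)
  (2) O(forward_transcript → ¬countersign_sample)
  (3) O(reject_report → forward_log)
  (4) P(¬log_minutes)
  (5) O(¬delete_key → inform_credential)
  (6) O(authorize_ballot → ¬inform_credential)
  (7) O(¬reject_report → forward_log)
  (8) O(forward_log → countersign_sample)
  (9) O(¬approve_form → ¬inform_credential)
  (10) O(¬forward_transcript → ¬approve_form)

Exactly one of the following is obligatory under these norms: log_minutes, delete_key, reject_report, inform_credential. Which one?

delete_key

Premises 3 and 7 cover both cases: O(reject_report → forward_log) and O(¬reject_report → forward_log). Since reject_report ∨ ¬reject_report is a tautology, O(forward_log) follows.
With premise 8, O(forward_log → countersign_sample), the K-axiom yields O(countersign_sample).
The contrapositive of premise 2 (O(forward_transcript → ¬countersign_sample)) is O(countersign_sample → ¬forward_transcript), and O(countersign_sample) is already established, so O(¬forward_transcript).
Premise 10 is O(¬forward_transcript → ¬approve_form); since O(¬forward_transcript), deontic closure gives O(¬approve_form).
Premise 9 is O(¬approve_form → ¬inform_credential); since O(¬approve_form), deontic closure gives O(¬inform_credential).
Premise 5, O(¬delete_key → inform_credential), contraposes to O(¬inform_credential → delete_key); with O(¬inform_credential) we get O(delete_key).
So O(delete_key) holds — delete_key is obligatory. None of the other listed options is made obligatory by any chain of premises.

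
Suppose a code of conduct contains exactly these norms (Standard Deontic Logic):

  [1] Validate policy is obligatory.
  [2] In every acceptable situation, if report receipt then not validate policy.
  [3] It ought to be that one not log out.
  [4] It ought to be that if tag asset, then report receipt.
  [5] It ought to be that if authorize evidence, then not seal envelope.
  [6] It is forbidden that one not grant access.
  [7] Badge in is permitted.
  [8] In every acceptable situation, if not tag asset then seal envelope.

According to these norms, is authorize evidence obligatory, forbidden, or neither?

From premise 1 we have O(validate_policy).
Premise 2, O(report_receipt → ¬validate_policy), contraposes to O(validate_policy → ¬report_receipt); with O(validate_policy) we get O(¬report_receipt).
The contrapositive of premise 4 (O(tag_asset → report_receipt)) is O(¬report_receipt → ¬tag_asset), and O(¬report_receipt) is already established, so O(¬tag_asset).
Applying K to premise 8 (O(¬tag_asset → seal_envelope)) and O(¬tag_asset) yields O(seal_envelope).
Premise 5 is O(authorize_evidence → ¬seal_envelope); contrapositively O(seal_envelope → ¬authorize_evidence). Since O(seal_envelope) holds, K gives O(¬authorize_evidence).
Premises 3, 6, 7 do not contribute to this derivation.
Thus O(¬authorize_evidence), which is F(authorize_evidence): authorize_evidence is forbidden.

Forbidden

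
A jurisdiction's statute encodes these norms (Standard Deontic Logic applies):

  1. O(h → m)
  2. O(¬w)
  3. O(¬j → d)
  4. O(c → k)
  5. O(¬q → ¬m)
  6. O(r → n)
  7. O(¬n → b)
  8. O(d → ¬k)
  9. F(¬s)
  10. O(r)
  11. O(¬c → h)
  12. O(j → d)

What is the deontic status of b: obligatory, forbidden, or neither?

Neither

Premise 7 is O(¬n → b), but O(¬n) is not derivable from the premises, so it does not yield O(b).
No premise or chain of K-axiom applications forces O(b), and none forces O(¬b). So b is neither obligatory nor forbidden under these norms.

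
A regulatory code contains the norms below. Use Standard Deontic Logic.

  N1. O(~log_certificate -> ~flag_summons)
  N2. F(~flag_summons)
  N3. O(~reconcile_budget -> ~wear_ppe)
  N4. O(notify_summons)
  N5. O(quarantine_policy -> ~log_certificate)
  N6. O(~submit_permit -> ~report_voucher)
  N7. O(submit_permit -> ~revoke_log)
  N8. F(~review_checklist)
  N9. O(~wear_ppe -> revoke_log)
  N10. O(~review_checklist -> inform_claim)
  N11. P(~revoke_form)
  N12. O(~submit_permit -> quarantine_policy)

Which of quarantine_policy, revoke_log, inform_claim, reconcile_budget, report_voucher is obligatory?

Premise 2, F(~flag_summons), is equivalent to O(flag_summons).
Premise 1, O(~log_certificate -> ~flag_summons), contraposes to O(flag_summons -> log_certificate); with O(flag_summons) we get O(log_certificate).
Premise 5, O(quarantine_policy -> ~log_certificate), contraposes to O(log_certificate -> ~quarantine_policy); with O(log_certificate) we get O(~quarantine_policy).
Premise 12 is O(~submit_permit -> quarantine_policy); contrapositively O(~quarantine_policy -> submit_permit). Since O(~quarantine_policy) holds, K gives O(submit_permit).
With premise 7, O(submit_permit -> ~revoke_log), the K-axiom yields O(~revoke_log).
The contrapositive of premise 9 (O(~wear_ppe -> revoke_log)) is O(~revoke_log -> wear_ppe), and O(~revoke_log) is already established, so O(wear_ppe).
Premise 3 is O(~reconcile_budget -> ~wear_ppe); contrapositively O(wear_ppe -> reconcile_budget). Since O(wear_ppe) holds, K gives O(reconcile_budget).
So O(reconcile_budget) holds — reconcile_budget is obligatory. None of the other listed options is made obligatory by any chain of premises.

reconcile_budget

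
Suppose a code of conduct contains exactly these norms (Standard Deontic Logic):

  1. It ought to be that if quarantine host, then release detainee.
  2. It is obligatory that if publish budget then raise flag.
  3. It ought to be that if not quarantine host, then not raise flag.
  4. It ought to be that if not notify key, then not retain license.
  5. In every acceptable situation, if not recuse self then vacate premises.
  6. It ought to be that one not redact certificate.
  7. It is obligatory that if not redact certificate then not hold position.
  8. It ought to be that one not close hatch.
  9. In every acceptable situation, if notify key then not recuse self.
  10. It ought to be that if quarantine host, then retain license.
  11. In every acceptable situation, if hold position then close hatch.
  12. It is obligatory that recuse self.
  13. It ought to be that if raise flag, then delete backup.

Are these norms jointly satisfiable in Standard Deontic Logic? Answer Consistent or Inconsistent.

Premise 11 is O(hold_position → close_hatch), but O(hold_position) is not derivable from the premises, so it does not yield O(close_hatch).
So O(close_hatch) is not derivable, and the apparent clash with O(¬close_hatch) does not arise.
A world satisfying every obligation exists (e.g. close_hatch=false, delete_backup=false, hold_position=false, notify_key=false, publish_budget=false, quarantine_host=false, raise_flag=false, recuse_self=true, redact_certificate=false, release_detainee=false, retain_license=false, vacate_premises=false); no atom is both obligatory and forbidden, so the set is consistent.

Consistent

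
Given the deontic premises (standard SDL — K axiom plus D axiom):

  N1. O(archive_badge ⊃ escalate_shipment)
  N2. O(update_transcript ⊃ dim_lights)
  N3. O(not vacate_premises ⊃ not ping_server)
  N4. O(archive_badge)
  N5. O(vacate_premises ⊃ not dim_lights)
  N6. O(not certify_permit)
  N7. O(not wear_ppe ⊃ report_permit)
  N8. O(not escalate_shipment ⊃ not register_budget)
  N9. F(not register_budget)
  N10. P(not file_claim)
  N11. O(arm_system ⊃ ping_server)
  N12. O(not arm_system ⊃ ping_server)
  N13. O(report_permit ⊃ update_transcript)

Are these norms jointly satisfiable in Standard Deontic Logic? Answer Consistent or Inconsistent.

Premise 8 is O(not escalate_shipment ⊃ not register_budget), but O(not escalate_shipment) is not derivable from the premises, so it does not yield O(not register_budget).
So O(not register_budget) is not derivable, and the apparent clash with O(register_budget) does not arise.
A world satisfying every obligation exists (e.g. archive_badge=true, arm_system=false, certify_permit=false, dim_lights=false, escalate_shipment=true, file_claim=false, ping_server=true, register_budget=true, report_permit=false, update_transcript=false, vacate_premises=true, wear_ppe=true); no atom is both obligatory and forbidden, so the set is consistent.

Consistent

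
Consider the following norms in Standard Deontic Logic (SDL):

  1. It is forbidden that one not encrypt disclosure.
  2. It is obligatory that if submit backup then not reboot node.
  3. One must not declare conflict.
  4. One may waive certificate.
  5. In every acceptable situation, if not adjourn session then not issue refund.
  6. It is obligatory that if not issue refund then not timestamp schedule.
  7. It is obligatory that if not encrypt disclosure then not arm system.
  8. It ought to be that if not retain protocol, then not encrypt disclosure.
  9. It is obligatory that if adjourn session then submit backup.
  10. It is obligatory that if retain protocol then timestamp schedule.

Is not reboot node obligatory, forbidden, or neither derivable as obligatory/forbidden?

Premise 1, F(¬encrypt_disclosure), is equivalent to O(encrypt_disclosure).
The contrapositive of premise 8 (O(¬retain_protocol → ¬encrypt_disclosure)) is O(encrypt_disclosure → retain_protocol), and O(encrypt_disclosure) is already established, so O(retain_protocol).
Premise 10 is O(retain_protocol → timestamp_schedule); since O(retain_protocol), deontic closure gives O(timestamp_schedule).
Premise 6 is O(¬issue_refund → ¬timestamp_schedule); contrapositively O(timestamp_schedule → issue_refund). Since O(timestamp_schedule) holds, K gives O(issue_refund).
Premise 5, O(¬adjourn_session → ¬issue_refund), contraposes to O(issue_refund → adjourn_session); with O(issue_refund) we get O(adjourn_session).
With premise 9, O(adjourn_session → submit_backup), the K-axiom yields O(submit_backup).
Applying K to premise 2 (O(submit_backup → ¬reboot_node)) and O(submit_backup) yields O(¬reboot_node).
Premises 3, 4, 7 do not contribute to this derivation.
Hence ¬reboot_node is obligatory.

Obligatory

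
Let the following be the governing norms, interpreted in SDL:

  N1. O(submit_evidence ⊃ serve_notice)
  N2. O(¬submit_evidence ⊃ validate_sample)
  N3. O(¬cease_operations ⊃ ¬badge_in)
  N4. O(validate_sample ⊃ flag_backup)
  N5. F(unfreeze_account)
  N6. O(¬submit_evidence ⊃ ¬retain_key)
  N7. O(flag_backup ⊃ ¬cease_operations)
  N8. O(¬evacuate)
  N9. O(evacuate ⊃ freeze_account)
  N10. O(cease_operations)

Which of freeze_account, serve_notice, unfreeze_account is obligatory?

serve_notice

From premise 10 we have O(cease_operations).
Premise 7 is O(flag_backup ⊃ ¬cease_operations); contrapositively O(cease_operations ⊃ ¬flag_backup). Since O(cease_operations) holds, K gives O(¬flag_backup).
Premise 4 is O(validate_sample ⊃ flag_backup); contrapositively O(¬flag_backup ⊃ ¬validate_sample). Since O(¬flag_backup) holds, K gives O(¬validate_sample).
Premise 2 is O(¬submit_evidence ⊃ validate_sample); contrapositively O(¬validate_sample ⊃ submit_evidence). Since O(¬validate_sample) holds, K gives O(submit_evidence).
With premise 1, O(submit_evidence ⊃ serve_notice), the K-axiom yields O(serve_notice).
So O(serve_notice) holds — serve_notice is obligatory. None of the other listed options is made obligatory by any chain of premises.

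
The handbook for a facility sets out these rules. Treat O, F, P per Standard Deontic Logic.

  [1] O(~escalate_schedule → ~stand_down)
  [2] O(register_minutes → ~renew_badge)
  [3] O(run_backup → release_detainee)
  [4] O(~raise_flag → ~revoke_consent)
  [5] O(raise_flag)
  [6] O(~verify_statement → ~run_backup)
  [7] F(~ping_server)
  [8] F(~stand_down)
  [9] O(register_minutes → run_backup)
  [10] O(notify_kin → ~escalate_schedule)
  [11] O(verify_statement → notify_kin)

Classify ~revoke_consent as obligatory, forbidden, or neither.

Premise 4 is O(~raise_flag → ~revoke_consent), but O(~raise_flag) is not derivable from the premises, so it does not yield O(~revoke_consent).
No premise or chain of K-axiom applications forces O(~revoke_consent), and none forces O(revoke_consent). So ~revoke_consent is neither obligatory nor forbidden under these norms.

Neither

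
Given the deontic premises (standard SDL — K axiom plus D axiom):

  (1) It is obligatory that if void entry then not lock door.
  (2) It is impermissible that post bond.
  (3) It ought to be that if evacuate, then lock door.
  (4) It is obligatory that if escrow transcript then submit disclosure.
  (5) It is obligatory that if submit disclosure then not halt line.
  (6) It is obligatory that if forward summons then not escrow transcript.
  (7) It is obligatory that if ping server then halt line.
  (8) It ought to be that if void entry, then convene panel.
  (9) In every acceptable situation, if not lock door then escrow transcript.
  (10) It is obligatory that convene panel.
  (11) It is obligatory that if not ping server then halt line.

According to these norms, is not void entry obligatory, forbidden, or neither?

Premises 11 and 7 cover both cases: O(¬ping_server → halt_line) and O(ping_server → halt_line). Since ¬ping_server ∨ ping_server is a tautology, O(halt_line) follows.
Premise 5 is O(submit_disclosure → ¬halt_line); contrapositively O(halt_line → ¬submit_disclosure). Since O(halt_line) holds, K gives O(¬submit_disclosure).
The contrapositive of premise 4 (O(escrow_transcript → submit_disclosure)) is O(¬submit_disclosure → ¬escrow_transcript), and O(¬submit_disclosure) is already established, so O(¬escrow_transcript).
Premise 9 is O(¬lock_door → escrow_transcript); contrapositively O(¬escrow_transcript → lock_door). Since O(¬escrow_transcript) holds, K gives O(lock_door).
Premise 1 is O(void_entry → ¬lock_door); contrapositively O(lock_door → ¬void_entry). Since O(lock_door) holds, K gives O(¬void_entry).
Premises 2, 3, 6, 8, 10 do not contribute to this derivation.
Hence ¬void_entry is obligatory.

Obligatory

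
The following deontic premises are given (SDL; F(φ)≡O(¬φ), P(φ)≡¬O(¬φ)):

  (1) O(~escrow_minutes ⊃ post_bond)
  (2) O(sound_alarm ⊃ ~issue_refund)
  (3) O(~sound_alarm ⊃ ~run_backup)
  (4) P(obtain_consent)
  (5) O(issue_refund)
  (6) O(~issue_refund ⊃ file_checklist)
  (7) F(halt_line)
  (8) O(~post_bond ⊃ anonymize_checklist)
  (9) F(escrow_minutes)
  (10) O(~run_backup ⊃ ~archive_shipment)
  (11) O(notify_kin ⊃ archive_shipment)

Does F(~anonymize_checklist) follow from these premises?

No

Premise 8 is O(~post_bond ⊃ anonymize_checklist), but O(~post_bond) is not derivable from the premises, so it does not yield O(anonymize_checklist).
No other premise forces O(anonymize_checklist). An ideal world satisfying every premise can still have ~anonymize_checklist true, so F(~anonymize_checklist) is not derivable.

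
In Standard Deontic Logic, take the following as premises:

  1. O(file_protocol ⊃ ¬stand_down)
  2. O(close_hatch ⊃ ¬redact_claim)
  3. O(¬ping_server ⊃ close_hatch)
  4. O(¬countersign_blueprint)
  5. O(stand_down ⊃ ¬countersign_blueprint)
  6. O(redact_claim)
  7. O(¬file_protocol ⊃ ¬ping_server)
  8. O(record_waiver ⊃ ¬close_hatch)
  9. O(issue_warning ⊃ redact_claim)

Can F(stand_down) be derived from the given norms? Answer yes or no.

Yes

Premise 6 states O(redact_claim) outright.
Premise 2 is O(close_hatch ⊃ ¬redact_claim); contrapositively O(redact_claim ⊃ ¬close_hatch). Since O(redact_claim) holds, K gives O(¬close_hatch).
The contrapositive of premise 3 (O(¬ping_server ⊃ close_hatch)) is O(¬close_hatch ⊃ ping_server), and O(¬close_hatch) is already established, so O(ping_server).
The contrapositive of premise 7 (O(¬file_protocol ⊃ ¬ping_server)) is O(ping_server ⊃ file_protocol), and O(ping_server) is already established, so O(file_protocol).
From O(file_protocol) and premise 1, O(file_protocol ⊃ ¬stand_down), we obtain O(¬stand_down).
Premises 4, 5, 8, 9 do not contribute to this derivation.
So O(¬stand_down) holds, i.e. F(stand_down). The claim follows.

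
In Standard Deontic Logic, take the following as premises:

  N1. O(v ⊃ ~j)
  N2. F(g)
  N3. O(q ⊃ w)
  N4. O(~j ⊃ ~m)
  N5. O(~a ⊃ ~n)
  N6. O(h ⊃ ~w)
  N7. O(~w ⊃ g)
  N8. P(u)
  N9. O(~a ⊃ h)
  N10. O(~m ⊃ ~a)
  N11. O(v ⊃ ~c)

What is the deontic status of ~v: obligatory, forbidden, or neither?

Premise 2 is F(g), i.e. O(~g).
Premise 7, O(~w ⊃ g), contraposes to O(~g ⊃ w); with O(~g) we get O(w).
Premise 6 is O(h ⊃ ~w); contrapositively O(w ⊃ ~h). Since O(w) holds, K gives O(~h).
The contrapositive of premise 9 (O(~a ⊃ h)) is O(~h ⊃ a), and O(~h) is already established, so O(a).
The contrapositive of premise 10 (O(~m ⊃ ~a)) is O(a ⊃ m), and O(a) is already established, so O(m).
Premise 4, O(~j ⊃ ~m), contraposes to O(m ⊃ j); with O(m) we get O(j).
The contrapositive of premise 1 (O(v ⊃ ~j)) is O(j ⊃ ~v), and O(j) is already established, so O(~v).
Premises 3, 5, 8, 11 do not contribute to this derivation.
Hence ~v is obligatory.

Obligatory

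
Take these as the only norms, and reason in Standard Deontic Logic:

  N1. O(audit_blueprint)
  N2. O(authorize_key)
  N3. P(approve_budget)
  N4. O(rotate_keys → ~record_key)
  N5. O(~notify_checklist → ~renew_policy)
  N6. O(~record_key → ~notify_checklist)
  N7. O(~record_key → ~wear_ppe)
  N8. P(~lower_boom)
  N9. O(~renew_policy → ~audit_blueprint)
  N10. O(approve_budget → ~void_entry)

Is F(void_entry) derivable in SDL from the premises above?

No

Premise 10 is O(approve_budget → ~void_entry), but O(approve_budget) is not derivable from the premises (the permission P(approve_budget) asserts only ~O(~approve_budget), not O(approve_budget)), so it does not yield O(~void_entry).
No other premise forces O(~void_entry). An ideal world satisfying every premise can still have void_entry true, so F(void_entry) is not derivable.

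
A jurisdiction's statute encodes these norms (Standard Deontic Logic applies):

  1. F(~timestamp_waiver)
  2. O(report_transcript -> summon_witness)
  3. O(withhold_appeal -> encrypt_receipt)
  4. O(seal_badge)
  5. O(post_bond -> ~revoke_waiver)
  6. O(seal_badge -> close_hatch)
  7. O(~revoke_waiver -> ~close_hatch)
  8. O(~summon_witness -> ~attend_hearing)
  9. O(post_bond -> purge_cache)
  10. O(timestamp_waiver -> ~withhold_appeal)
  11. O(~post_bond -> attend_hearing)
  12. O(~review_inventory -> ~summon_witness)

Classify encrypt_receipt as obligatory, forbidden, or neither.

Neither

Premise 3 is O(withhold_appeal -> encrypt_receipt), but O(withhold_appeal) is not derivable from the premises, so it does not yield O(encrypt_receipt).
No premise or chain of K-axiom applications forces O(encrypt_receipt), and none forces O(~encrypt_receipt). So encrypt_receipt is neither obligatory nor forbidden under these norms.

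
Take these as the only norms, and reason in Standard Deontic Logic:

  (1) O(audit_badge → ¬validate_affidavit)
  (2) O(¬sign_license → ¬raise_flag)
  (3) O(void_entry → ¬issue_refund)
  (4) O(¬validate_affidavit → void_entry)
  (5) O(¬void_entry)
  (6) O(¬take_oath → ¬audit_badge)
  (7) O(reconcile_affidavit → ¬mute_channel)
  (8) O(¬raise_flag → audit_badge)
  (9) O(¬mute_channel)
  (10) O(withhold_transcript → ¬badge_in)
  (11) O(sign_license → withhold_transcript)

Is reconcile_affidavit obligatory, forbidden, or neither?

Premise 7 is O(reconcile_affidavit → ¬mute_channel); even if O(¬mute_channel) held, inferring O(reconcile_affidavit) would be affirming the consequent — invalid.
No premise or chain of K-axiom applications forces O(reconcile_affidavit), and none forces O(¬reconcile_affidavit). So reconcile_affidavit is neither obligatory nor forbidden under these norms.

Neither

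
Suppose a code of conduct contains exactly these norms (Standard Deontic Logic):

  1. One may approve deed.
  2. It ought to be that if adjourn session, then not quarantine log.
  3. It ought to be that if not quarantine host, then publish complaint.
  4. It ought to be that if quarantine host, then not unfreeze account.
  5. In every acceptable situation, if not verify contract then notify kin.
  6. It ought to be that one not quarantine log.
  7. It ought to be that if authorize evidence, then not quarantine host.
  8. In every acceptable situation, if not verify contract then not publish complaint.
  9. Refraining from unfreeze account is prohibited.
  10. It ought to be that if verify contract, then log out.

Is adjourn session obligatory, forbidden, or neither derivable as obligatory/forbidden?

Premise 2 is O(adjourn_session → ¬quarantine_log); even if O(¬quarantine_log) held, inferring O(adjourn_session) would be affirming the consequent — invalid.
No premise or chain of K-axiom applications forces O(adjourn_session), and none forces O(¬adjourn_session). So adjourn_session is neither obligatory nor forbidden under these norms.

Neither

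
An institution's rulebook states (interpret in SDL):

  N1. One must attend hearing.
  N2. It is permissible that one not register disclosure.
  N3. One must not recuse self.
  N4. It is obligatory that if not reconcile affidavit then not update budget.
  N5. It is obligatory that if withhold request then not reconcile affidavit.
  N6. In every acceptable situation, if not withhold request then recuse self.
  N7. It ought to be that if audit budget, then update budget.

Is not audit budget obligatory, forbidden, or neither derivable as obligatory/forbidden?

Obligatory

Premise 3 is F(recuse_self), i.e. O(¬recuse_self).
Premise 6, O(¬withhold_request → recuse_self), contraposes to O(¬recuse_self → withhold_request); with O(¬recuse_self) we get O(withhold_request).
Applying K to premise 5 (O(withhold_request → ¬reconcile_affidavit)) and O(withhold_request) yields O(¬reconcile_affidavit).
With premise 4, O(¬reconcile_affidavit → ¬update_budget), the K-axiom yields O(¬update_budget).
The contrapositive of premise 7 (O(audit_budget → update_budget)) is O(¬update_budget → ¬audit_budget), and O(¬update_budget) is already established, so O(¬audit_budget).
Premises 1, 2 do not contribute to this derivation.
Hence ¬audit_budget is obligatory.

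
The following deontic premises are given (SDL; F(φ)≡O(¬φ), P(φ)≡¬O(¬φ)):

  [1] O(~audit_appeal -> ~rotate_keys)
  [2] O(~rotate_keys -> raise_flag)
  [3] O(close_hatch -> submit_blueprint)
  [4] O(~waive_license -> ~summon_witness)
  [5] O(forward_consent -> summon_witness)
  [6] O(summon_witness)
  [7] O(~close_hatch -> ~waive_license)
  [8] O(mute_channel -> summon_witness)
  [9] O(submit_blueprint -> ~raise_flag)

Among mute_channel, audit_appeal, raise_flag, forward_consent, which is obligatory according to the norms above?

Premise 6 states O(summon_witness) outright.
Premise 4 is O(~waive_license -> ~summon_witness); contrapositively O(summon_witness -> waive_license). Since O(summon_witness) holds, K gives O(waive_license).
The contrapositive of premise 7 (O(~close_hatch -> ~waive_license)) is O(waive_license -> close_hatch), and O(waive_license) is already established, so O(close_hatch).
From O(close_hatch) and premise 3, O(close_hatch -> submit_blueprint), we obtain O(submit_blueprint).
With premise 9, O(submit_blueprint -> ~raise_flag), the K-axiom yields O(~raise_flag).
Premise 2, O(~rotate_keys -> raise_flag), contraposes to O(~raise_flag -> rotate_keys); with O(~raise_flag) we get O(rotate_keys).
The contrapositive of premise 1 (O(~audit_appeal -> ~rotate_keys)) is O(rotate_keys -> audit_appeal), and O(rotate_keys) is already established, so O(audit_appeal).
So O(audit_appeal) holds — audit_appeal is obligatory. None of the other listed options is made obligatory by any chain of premises.

audit_appeal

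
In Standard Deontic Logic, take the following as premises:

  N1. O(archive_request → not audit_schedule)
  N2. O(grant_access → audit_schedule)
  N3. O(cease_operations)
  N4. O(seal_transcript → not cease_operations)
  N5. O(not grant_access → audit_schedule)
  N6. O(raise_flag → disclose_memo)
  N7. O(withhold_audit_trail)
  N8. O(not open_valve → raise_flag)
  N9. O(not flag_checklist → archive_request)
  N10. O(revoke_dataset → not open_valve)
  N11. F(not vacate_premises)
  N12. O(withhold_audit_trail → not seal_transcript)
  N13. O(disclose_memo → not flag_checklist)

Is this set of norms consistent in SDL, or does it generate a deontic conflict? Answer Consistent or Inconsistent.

Consistent

Premise 4 is O(seal_transcript → not cease_operations), but O(seal_transcript) is not derivable from the premises, so it does not yield O(not cease_operations).
So O(not cease_operations) is not derivable, and the apparent clash with O(cease_operations) does not arise.
A world satisfying every obligation exists (e.g. archive_request=false, audit_schedule=true, cease_operations=true, disclose_memo=false, flag_checklist=true, grant_access=false, open_valve=true, raise_flag=false, revoke_dataset=false, seal_transcript=false, vacate_premises=true, withhold_audit_trail=true); no atom is both obligatory and forbidden, so the set is consistent.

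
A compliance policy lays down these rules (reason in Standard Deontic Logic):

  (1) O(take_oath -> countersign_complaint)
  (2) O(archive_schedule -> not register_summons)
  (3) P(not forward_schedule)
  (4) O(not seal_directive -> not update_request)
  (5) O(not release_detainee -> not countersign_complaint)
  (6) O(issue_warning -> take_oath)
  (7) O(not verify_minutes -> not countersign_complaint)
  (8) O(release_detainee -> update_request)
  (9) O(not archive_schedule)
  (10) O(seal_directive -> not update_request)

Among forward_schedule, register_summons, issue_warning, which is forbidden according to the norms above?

issue_warning

By case analysis on seal_directive: premise 10 gives O(seal_directive -> not update_request) and premise 4 gives O(not seal_directive -> not update_request), so O(not update_request) either way.
Premise 8 is O(release_detainee -> update_request); contrapositively O(not update_request -> not release_detainee). Since O(not update_request) holds, K gives O(not release_detainee).
With premise 5, O(not release_detainee -> not countersign_complaint), the K-axiom yields O(not countersign_complaint).
The contrapositive of premise 1 (O(take_oath -> countersign_complaint)) is O(not countersign_complaint -> not take_oath), and O(not countersign_complaint) is already established, so O(not take_oath).
Premise 6, O(issue_warning -> take_oath), contraposes to O(not take_oath -> not issue_warning); with O(not take_oath) we get O(not issue_warning).
So O(not issue_warning) holds, i.e. issue_warning is forbidden. None of the other listed options is forbidden under the premises.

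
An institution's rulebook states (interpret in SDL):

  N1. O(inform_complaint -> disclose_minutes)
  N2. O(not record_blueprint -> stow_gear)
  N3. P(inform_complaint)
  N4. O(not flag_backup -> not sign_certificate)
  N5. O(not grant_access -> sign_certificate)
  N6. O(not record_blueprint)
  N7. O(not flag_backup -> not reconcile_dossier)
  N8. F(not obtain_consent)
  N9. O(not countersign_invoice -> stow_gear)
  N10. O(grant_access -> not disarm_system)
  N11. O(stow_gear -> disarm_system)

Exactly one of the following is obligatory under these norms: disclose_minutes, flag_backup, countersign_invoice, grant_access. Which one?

Premise 6 gives O(not record_blueprint).
With premise 2, O(not record_blueprint -> stow_gear), the K-axiom yields O(stow_gear).
From O(stow_gear) and premise 11, O(stow_gear -> disarm_system), we obtain O(disarm_system).
The contrapositive of premise 10 (O(grant_access -> not disarm_system)) is O(disarm_system -> not grant_access), and O(disarm_system) is already established, so O(not grant_access).
Applying K to premise 5 (O(not grant_access -> sign_certificate)) and O(not grant_access) yields O(sign_certificate).
The contrapositive of premise 4 (O(not flag_backup -> not sign_certificate)) is O(sign_certificate -> flag_backup), and O(sign_certificate) is already established, so O(flag_backup).
So O(flag_backup) holds — flag_backup is obligatory. None of the other listed options is made obligatory by any chain of premises.

flag_backup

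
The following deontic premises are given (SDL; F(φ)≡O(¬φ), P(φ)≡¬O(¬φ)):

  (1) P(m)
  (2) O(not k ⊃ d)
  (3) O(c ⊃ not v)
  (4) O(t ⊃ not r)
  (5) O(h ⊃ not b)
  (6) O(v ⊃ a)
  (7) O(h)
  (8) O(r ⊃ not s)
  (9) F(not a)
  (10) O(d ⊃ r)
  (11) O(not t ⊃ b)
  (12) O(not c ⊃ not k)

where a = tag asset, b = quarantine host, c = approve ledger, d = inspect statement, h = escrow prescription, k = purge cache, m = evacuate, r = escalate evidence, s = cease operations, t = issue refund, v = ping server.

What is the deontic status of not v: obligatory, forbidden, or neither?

Obligatory

Premise 7 gives O(h).
Premise 5 is O(h ⊃ not b); since O(h), deontic closure gives O(not b).
The contrapositive of premise 11 (O(not t ⊃ b)) is O(not b ⊃ t), and O(not b) is already established, so O(t).
Applying K to premise 4 (O(t ⊃ not r)) and O(t) yields O(not r).
Premise 10 is O(d ⊃ r); contrapositively O(not r ⊃ not d). Since O(not r) holds, K gives O(not d).
Premise 2, O(not k ⊃ d), contraposes to O(not d ⊃ k); with O(not d) we get O(k).
Premise 12 is O(not c ⊃ not k); contrapositively O(k ⊃ c). Since O(k) holds, K gives O(c).
With premise 3, O(c ⊃ not v), the K-axiom yields O(not v).
Premises 1, 6, 8, 9 do not contribute to this derivation.
Hence not v is obligatory.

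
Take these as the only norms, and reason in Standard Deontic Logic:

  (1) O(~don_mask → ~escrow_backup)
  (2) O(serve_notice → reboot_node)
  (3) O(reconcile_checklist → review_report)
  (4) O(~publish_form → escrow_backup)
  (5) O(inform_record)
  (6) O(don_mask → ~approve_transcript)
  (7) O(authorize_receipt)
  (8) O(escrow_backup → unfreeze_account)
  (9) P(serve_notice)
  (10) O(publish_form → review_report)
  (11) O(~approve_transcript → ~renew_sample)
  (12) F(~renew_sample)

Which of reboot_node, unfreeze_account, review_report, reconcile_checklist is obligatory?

F(~renew_sample) at premise 12 means O(renew_sample).
Premise 11, O(~approve_transcript → ~renew_sample), contraposes to O(renew_sample → approve_transcript); with O(renew_sample) we get O(approve_transcript).
The contrapositive of premise 6 (O(don_mask → ~approve_transcript)) is O(approve_transcript → ~don_mask), and O(approve_transcript) is already established, so O(~don_mask).
Premise 1 is O(~don_mask → ~escrow_backup); since O(~don_mask), deontic closure gives O(~escrow_backup).
The contrapositive of premise 4 (O(~publish_form → escrow_backup)) is O(~escrow_backup → publish_form), and O(~escrow_backup) is already established, so O(publish_form).
With premise 10, O(publish_form → review_report), the K-axiom yields O(review_report).
So O(review_report) holds — review_report is obligatory. None of the other listed options is made obligatory by any chain of premises.

review_report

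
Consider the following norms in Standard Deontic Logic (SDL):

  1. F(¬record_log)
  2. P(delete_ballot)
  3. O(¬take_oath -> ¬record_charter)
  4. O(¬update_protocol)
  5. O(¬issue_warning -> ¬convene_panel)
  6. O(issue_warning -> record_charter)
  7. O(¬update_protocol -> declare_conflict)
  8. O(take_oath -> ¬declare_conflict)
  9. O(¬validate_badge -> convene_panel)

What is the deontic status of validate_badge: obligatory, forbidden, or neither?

Obligatory

Premise 4 gives O(¬update_protocol).
Premise 7 is O(¬update_protocol -> declare_conflict); since O(¬update_protocol), deontic closure gives O(declare_conflict).
The contrapositive of premise 8 (O(take_oath -> ¬declare_conflict)) is O(declare_conflict -> ¬take_oath), and O(declare_conflict) is already established, so O(¬take_oath).
Applying K to premise 3 (O(¬take_oath -> ¬record_charter)) and O(¬take_oath) yields O(¬record_charter).
Premise 6 is O(issue_warning -> record_charter); contrapositively O(¬record_charter -> ¬issue_warning). Since O(¬record_charter) holds, K gives O(¬issue_warning).
With premise 5, O(¬issue_warning -> ¬convene_panel), the K-axiom yields O(¬convene_panel).
Premise 9, O(¬validate_badge -> convene_panel), contraposes to O(¬convene_panel -> validate_badge); with O(¬convene_panel) we get O(validate_badge).
Premises 1, 2 do not contribute to this derivation.
Hence validate_badge is obligatory.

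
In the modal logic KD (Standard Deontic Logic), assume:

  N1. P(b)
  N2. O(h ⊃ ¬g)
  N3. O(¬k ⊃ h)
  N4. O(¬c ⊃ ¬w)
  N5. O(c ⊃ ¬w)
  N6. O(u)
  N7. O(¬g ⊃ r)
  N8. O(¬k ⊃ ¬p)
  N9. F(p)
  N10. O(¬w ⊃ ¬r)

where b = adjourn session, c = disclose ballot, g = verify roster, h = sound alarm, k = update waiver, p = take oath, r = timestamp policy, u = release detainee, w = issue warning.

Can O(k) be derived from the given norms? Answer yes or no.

By case analysis on ¬c: premise 4 gives O(¬c ⊃ ¬w) and premise 5 gives O(c ⊃ ¬w), so O(¬w) either way.
Premise 10 is O(¬w ⊃ ¬r); since O(¬w), deontic closure gives O(¬r).
Premise 7, O(¬g ⊃ r), contraposes to O(¬r ⊃ g); with O(¬r) we get O(g).
Premise 2 is O(h ⊃ ¬g); contrapositively O(g ⊃ ¬h). Since O(g) holds, K gives O(¬h).
Premise 3, O(¬k ⊃ h), contraposes to O(¬h ⊃ k); with O(¬h) we get O(k).
Premises 1, 6, 8, 9 do not contribute to this derivation.
So O(k) follows.

Yes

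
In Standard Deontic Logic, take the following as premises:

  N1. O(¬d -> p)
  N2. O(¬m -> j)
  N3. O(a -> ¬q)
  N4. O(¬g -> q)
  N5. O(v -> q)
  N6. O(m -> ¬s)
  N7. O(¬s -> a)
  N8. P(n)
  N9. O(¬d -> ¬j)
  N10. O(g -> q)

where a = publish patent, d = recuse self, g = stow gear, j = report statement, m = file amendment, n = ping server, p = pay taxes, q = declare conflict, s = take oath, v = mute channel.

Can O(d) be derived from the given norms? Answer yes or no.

Premises 10 and 4 cover both cases: O(g -> q) and O(¬g -> q). Since g ∨ ¬g is a tautology, O(q) follows.
Premise 3, O(a -> ¬q), contraposes to O(q -> ¬a); with O(q) we get O(¬a).
The contrapositive of premise 7 (O(¬s -> a)) is O(¬a -> s), and O(¬a) is already established, so O(s).
Premise 6, O(m -> ¬s), contraposes to O(s -> ¬m); with O(s) we get O(¬m).
Premise 2 is O(¬m -> j); since O(¬m), deontic closure gives O(j).
Premise 9 is O(¬d -> ¬j); contrapositively O(j -> d). Since O(j) holds, K gives O(d).
Premises 1, 5, 8 do not contribute to this derivation.
So O(d) follows.

Yes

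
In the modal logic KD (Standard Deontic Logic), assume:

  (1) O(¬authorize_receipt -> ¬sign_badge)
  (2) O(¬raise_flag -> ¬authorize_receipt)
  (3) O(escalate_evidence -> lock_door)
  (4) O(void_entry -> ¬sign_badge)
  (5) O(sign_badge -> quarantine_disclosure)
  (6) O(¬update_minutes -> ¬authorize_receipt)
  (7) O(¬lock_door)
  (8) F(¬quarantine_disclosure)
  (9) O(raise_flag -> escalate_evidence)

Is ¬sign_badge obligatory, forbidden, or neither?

Obligatory

Premise 7 gives O(¬lock_door).
The contrapositive of premise 3 (O(escalate_evidence -> lock_door)) is O(¬lock_door -> ¬escalate_evidence), and O(¬lock_door) is already established, so O(¬escalate_evidence).
The contrapositive of premise 9 (O(raise_flag -> escalate_evidence)) is O(¬escalate_evidence -> ¬raise_flag), and O(¬escalate_evidence) is already established, so O(¬raise_flag).
From O(¬raise_flag) and premise 2, O(¬raise_flag -> ¬authorize_receipt), we obtain O(¬authorize_receipt).
Premise 1 is O(¬authorize_receipt -> ¬sign_badge); since O(¬authorize_receipt), deontic closure gives O(¬sign_badge).
Premises 4, 5, 6, 8 do not contribute to this derivation.
Hence ¬sign_badge is obligatory.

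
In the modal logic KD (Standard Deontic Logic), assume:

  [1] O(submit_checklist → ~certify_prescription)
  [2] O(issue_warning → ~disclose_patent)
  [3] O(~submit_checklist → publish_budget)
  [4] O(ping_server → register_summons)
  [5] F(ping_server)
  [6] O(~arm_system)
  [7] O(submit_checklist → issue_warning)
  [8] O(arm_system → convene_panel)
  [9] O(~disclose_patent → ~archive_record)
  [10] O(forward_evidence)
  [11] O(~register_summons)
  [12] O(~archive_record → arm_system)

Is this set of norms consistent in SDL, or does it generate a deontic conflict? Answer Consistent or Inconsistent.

Premise 4 is O(ping_server → register_summons), but O(ping_server) is not derivable from the premises, so it does not yield O(register_summons).
So O(register_summons) is not derivable, and the apparent clash with O(~register_summons) does not arise.
A world satisfying every obligation exists (e.g. archive_record=true, arm_system=false, certify_prescription=false, convene_panel=false, disclose_patent=true, forward_evidence=true, issue_warning=false, ping_server=false, publish_budget=true, register_summons=false, submit_checklist=false); no atom is both obligatory and forbidden, so the set is consistent.

Consistent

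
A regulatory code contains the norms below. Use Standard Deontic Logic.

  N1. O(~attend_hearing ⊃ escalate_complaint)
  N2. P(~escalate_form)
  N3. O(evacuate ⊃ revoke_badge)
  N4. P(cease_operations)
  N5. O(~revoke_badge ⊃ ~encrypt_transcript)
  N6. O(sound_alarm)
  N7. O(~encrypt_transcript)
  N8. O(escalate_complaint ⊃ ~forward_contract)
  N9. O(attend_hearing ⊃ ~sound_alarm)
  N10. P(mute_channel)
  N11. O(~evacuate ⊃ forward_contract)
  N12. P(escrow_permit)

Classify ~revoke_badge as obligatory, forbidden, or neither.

Forbidden

From premise 6 we have O(sound_alarm).
Premise 9, O(attend_hearing ⊃ ~sound_alarm), contraposes to O(sound_alarm ⊃ ~attend_hearing); with O(sound_alarm) we get O(~attend_hearing).
From O(~attend_hearing) and premise 1, O(~attend_hearing ⊃ escalate_complaint), we obtain O(escalate_complaint).
From O(escalate_complaint) and premise 8, O(escalate_complaint ⊃ ~forward_contract), we obtain O(~forward_contract).
The contrapositive of premise 11 (O(~evacuate ⊃ forward_contract)) is O(~forward_contract ⊃ evacuate), and O(~forward_contract) is already established, so O(evacuate).
Premise 3 is O(evacuate ⊃ revoke_badge); since O(evacuate), deontic closure gives O(revoke_badge).
Premises 2, 4, 5, 7, 10, 12 do not contribute to this derivation.
Thus O(revoke_badge), which is F(~revoke_badge): ~revoke_badge is forbidden.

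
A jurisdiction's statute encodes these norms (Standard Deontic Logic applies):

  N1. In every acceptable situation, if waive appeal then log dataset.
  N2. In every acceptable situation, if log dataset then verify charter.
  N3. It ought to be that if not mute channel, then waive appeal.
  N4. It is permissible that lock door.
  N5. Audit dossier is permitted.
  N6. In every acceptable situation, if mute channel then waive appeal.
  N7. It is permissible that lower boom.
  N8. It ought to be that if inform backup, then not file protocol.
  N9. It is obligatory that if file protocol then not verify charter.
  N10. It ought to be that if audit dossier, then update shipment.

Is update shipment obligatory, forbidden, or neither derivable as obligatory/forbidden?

Neither

Premise 10 is O(audit_dossier → update_shipment), but O(audit_dossier) is not derivable from the premises (the permission P(audit_dossier) asserts only ¬O(¬audit_dossier), not O(audit_dossier)), so it does not yield O(update_shipment).
No premise or chain of K-axiom applications forces O(update_shipment), and none forces O(¬update_shipment). So update_shipment is neither obligatory nor forbidden under these norms.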